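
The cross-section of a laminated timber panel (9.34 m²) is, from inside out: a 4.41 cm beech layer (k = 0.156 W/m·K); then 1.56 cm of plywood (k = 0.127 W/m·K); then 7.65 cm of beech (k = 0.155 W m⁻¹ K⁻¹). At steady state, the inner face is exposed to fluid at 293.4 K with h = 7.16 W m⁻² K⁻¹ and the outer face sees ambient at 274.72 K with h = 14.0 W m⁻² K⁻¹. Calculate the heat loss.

Treat each layer as a resistance in series:
  R_conv,in = 1/(hA) = 1/(7.16·9.34) = 0.01495 K/W
  R_beech = L/(kA) = 0.0441/(0.156·9.34) = 0.03027 K/W
  R_plywood = L/(kA) = 0.0156/(0.127·9.34) = 0.01315 K/W
  R_beech = L/(kA) = 0.0765/(0.155·9.34) = 0.05284 K/W
  R_conv,out = 1/(hA) = 1/(14.0·9.34) = 0.007648 K/W
ΣR = 0.01495 + 0.03027 + 0.01315 + 0.05284 + 0.007648 = 0.1189 K/W
Q = ΔT/ΣR = (293.4 K − 274.72 K)/0.1189 = 157 W

Q = 157 W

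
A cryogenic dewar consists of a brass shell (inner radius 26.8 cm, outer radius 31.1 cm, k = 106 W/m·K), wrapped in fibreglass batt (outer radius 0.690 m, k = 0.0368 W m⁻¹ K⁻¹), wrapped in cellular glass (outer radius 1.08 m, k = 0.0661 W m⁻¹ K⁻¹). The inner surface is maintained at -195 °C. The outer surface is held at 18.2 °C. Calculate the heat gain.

Resistance network (inner→outer):
  R_brass = (1/0.268 − 1/0.311)/(4πk) = 0.5159/(4π·106) = 3.873×10^-4 K/W
  R_fibreglass batt = (1/0.311 − 1/0.690)/(4πk) = 1.766/(4π·0.0368) = 3.819 K/W
  R_cellular glass = (1/0.690 − 1/1.08)/(4πk) = 0.5233/(4π·0.0661) = 0.6301 K/W
ΣR = 3.873×10^-4 + 3.819 + 0.6301 = 4.449 K/W
Q = ΔT/ΣR = (-195 °C − 18.2 °C)/4.449 = -47.9 W
(Negative Q ⇒ heat flows inward; heat gain = 47.9 W.)

Q = 47.9 W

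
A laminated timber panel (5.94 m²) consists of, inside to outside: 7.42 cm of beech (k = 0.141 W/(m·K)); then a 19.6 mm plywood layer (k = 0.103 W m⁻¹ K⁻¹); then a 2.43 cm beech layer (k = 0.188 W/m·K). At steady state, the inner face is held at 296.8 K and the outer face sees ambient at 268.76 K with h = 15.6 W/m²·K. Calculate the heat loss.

Q = 183 W

Treat each layer as a resistance in series:
  R_beech = L/(kA) = 0.0742/(0.141·5.94) = 0.08859 K/W
  R_plywood = L/(kA) = 0.0196/(0.103·5.94) = 0.03204 K/W
  R_beech = L/(kA) = 0.0243/(0.188·5.94) = 0.02176 K/W
  R_conv,out = 1/(hA) = 1/(15.6·5.94) = 0.01079 K/W
ΣR = 0.08859 + 0.03204 + 0.02176 + 0.01079 = 0.1532 K/W
Q = ΔT/ΣR = (296.8 K − 268.76 K)/0.1532 = 183 W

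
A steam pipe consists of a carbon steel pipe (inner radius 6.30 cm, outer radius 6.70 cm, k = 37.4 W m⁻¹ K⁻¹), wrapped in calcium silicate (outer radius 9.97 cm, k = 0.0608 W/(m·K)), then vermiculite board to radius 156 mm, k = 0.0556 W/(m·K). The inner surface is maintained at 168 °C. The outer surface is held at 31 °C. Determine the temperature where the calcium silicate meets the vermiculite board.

Resistance network (inner→outer):
  R'_carbon steel = ln(0.0670/0.0630)/(2πk) = 0.06156/(2π·37.4) = 2.620×10^-4 m·K/W
  R'_calcium silicate = ln(0.0997/0.0670)/(2πk) = 0.3975/(2π·0.0608) = 1.040 m·K/W
  R'_vermiculite board = ln(0.156/0.0997)/(2πk) = 0.4477/(2π·0.0556) = 1.282 m·K/W
ΣR = 2.620×10^-4 + 1.040 + 1.282 = 2.322 m·K/W
Q' = ΔT/ΣR = (168 °C − 31 °C)/2.322 = 59.00 W/m
From the inner boundary to the calcium silicate/vermiculite board interface, ΣR_partial = 1.040 m·K/W.
T_interface = T_in − Q'·ΣR_partial = 168 °C − (59.00)(1.040) = 107 °C

T = 107 °C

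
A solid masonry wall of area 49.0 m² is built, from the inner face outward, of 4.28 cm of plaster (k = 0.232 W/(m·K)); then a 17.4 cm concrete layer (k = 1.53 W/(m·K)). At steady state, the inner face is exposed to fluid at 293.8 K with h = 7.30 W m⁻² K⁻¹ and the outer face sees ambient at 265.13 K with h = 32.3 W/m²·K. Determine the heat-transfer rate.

Series thermal resistances, inner to outer:
  R_conv,in = 1/(hA) = 1/(7.30·49.0) = 0.002796 K/W
  R_plaster = L/(kA) = 0.0428/(0.232·49.0) = 0.003765 K/W
  R_concrete = L/(kA) = 0.174/(1.53·49.0) = 0.002321 K/W
  R_conv,out = 1/(hA) = 1/(32.3·49.0) = 6.318×10^-4 K/W
ΣR = 0.002796 + 0.003765 + 0.002321 + 6.318×10^-4 = 0.009514 K/W
Q = ΔT/ΣR = (293.8 K − 265.13 K)/0.009514 = 3010 W

Q = 3010 W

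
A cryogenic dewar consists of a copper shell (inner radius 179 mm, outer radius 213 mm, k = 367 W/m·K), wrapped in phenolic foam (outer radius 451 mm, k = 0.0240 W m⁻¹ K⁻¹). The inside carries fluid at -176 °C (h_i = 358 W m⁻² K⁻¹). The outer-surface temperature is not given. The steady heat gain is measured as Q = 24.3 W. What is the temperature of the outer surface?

T_out = 23.8 °C

Series resistances:
  R_conv,in = 1/(4πr²h) = 1/(4π·0.179²·358) = 0.006937 K/W
  R_copper = (1/0.179 − 1/0.213)/(4πk) = 0.8918/(4π·367) = 1.934×10^-4 K/W
  R_phenolic foam = (1/0.213 − 1/0.451)/(4πk) = 2.478/(4π·0.0240) = 8.215 K/W
ΣR = 8.222 K/W
ΔT = Q·ΣR = 24.3 × 8.222 = 199.8 K
Heat flows inward, so T_out = T_in + ΔT = -176 + 199.8 = 23.8 °C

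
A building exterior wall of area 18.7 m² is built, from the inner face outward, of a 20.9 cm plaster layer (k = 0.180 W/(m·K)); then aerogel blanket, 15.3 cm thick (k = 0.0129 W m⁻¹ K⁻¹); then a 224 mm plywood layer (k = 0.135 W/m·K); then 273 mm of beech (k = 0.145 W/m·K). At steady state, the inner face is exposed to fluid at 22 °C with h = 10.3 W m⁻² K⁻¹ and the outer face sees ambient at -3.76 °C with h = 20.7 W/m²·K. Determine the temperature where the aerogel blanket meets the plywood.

T = 1.78 °C

Series thermal resistances, inner to outer:
  R_conv,in = 1/(hA) = 1/(10.3·18.7) = 0.005192 K/W
  R_plaster = L/(kA) = 0.209/(0.180·18.7) = 0.06209 K/W
  R_aerogel blanket = L/(kA) = 0.153/(0.0129·18.7) = 0.6342 K/W
  R_plywood = L/(kA) = 0.224/(0.135·18.7) = 0.08873 K/W
  R_beech = L/(kA) = 0.273/(0.145·18.7) = 0.1007 K/W
  R_conv,out = 1/(hA) = 1/(20.7·18.7) = 0.002583 K/W
ΣR = 0.005192 + 0.06209 + 0.6342 + 0.08873 + 0.1007 + 0.002583 = 0.8935 K/W
Q = ΔT/ΣR = (22 °C − -3.76 °C)/0.8935 = 28.83 W
From the inner boundary to the aerogel blanket/plywood interface, ΣR_partial = 0.7015 K/W.
T_interface = T_in − Q·ΣR_partial = 22 °C − (28.83)(0.7015) = 1.78 °C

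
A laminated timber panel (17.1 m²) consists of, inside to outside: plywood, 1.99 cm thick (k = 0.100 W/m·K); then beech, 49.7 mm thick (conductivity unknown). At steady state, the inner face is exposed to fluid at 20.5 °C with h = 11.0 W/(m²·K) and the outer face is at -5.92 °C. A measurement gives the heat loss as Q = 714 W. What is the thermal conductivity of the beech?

ΣR = ΔT/Q = |20.5 − -5.92|/714 = 0.03700 K/W
Known resistances:
  R_conv,in = 1/(hA) = 1/(11.0·17.1) = 0.005316 K/W
  R_plywood = L/(kA) = 0.0199/(0.100·17.1) = 0.01164 K/W
R_beech = ΣR − ΣR_known = 0.03700 − 0.01696 = 0.02004 K/W
L/(kA) = 0.02004 ⇒ k = 0.0497/(0.02004·17.1) = 0.145 W/m·K

k = 0.145 W/m·K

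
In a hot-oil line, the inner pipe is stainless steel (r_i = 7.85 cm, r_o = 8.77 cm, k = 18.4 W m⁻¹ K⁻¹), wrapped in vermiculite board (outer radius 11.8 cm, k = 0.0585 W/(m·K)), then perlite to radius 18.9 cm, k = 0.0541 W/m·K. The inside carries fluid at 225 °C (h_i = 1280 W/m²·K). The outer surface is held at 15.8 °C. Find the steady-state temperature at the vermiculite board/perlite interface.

T = 148 °C

Resistance network (inner→outer):
  R'_conv,in = 1/(2πr h) = 1/(2π·0.0785·1280) = 0.001584 m·K/W
  R'_stainless steel = ln(0.0877/0.0785)/(2πk) = 0.1108/(2π·18.4) = 9.586×10^-4 m·K/W
  R'_vermiculite board = ln(0.118/0.0877)/(2πk) = 0.2968/(2π·0.0585) = 0.8074 m·K/W
  R'_perlite = ln(0.189/0.118)/(2πk) = 0.4711/(2π·0.0541) = 1.386 m·K/W
ΣR = 0.001584 + 9.586×10^-4 + 0.8074 + 1.386 = 2.196 m·K/W
Q' = ΔT/ΣR = (225 °C − 15.8 °C)/2.196 = 95.26 W/m
From the inner boundary to the vermiculite board/perlite interface, ΣR_partial = 0.8099 m·K/W.
T_interface = T_in − Q'·ΣR_partial = 225 °C − (95.26)(0.8099) = 148 °C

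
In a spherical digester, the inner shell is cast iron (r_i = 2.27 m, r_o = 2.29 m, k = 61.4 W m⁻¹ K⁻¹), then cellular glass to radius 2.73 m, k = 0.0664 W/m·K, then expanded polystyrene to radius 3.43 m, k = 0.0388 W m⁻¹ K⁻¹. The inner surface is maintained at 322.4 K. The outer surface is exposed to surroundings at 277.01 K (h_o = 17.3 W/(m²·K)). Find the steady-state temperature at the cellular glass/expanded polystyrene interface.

Series thermal resistances, inner to outer:
  R_cast iron = (1/2.27 − 1/2.29)/(4πk) = 0.003847/(4π·61.4) = 4.986×10^-6 K/W
  R_cellular glass = (1/2.29 − 1/2.73)/(4πk) = 0.07038/(4π·0.0664) = 0.08435 K/W
  R_expanded polystyrene = (1/2.73 − 1/3.43)/(4πk) = 0.07476/(4π·0.0388) = 0.1533 K/W
  R_conv,out = 1/(4πr²h) = 1/(4π·3.43²·17.3) = 3.910×10^-4 K/W
ΣR = 4.986×10^-6 + 0.08435 + 0.1533 + 3.910×10^-4 = 0.2380 K/W
Q = ΔT/ΣR = (322.4 K − 277.01 K)/0.2380 = 190.7 W
From the inner boundary to the cellular glass/expanded polystyrene interface, ΣR_partial = 0.08435 K/W.
T_interface = T_in − Q·ΣR_partial = 322.4 K − (190.7)(0.08435) = 306.3 K

T = 306.3 K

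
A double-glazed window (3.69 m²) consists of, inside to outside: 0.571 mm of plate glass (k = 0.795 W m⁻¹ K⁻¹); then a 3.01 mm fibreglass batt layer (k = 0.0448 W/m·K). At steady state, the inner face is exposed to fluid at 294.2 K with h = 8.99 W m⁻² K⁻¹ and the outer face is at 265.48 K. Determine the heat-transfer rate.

Series thermal resistances, inner to outer:
  R_conv,in = 1/(hA) = 1/(8.99·3.69) = 0.03014 K/W
  R_plate glass = L/(kA) = 5.71×10^-4/(0.795·3.69) = 1.946×10^-4 K/W
  R_fibreglass batt = L/(kA) = 0.00301/(0.0448·3.69) = 0.01821 K/W
ΣR = 0.03014 + 1.946×10^-4 + 0.01821 = 0.04854 K/W
Q = ΔT/ΣR = (294.2 K − 265.48 K)/0.04854 = 592 W

Q = 592 W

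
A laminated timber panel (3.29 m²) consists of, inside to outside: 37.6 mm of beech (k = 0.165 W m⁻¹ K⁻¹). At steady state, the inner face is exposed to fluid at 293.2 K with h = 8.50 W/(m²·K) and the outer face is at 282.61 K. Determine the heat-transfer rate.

Treat each layer as a resistance in series:
  R_conv,in = 1/(hA) = 1/(8.50·3.29) = 0.03576 K/W
  R_beech = L/(kA) = 0.0376/(0.165·3.29) = 0.06926 K/W
ΣR = 0.03576 + 0.06926 = 0.1050 K/W
Q = ΔT/ΣR = (293.2 K − 282.61 K)/0.1050 = 101 W

Q = 101 W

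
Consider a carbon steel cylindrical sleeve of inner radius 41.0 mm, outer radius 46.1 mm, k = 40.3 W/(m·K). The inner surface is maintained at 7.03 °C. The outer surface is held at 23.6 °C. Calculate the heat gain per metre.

Q' = 35.8 kW/m

Q' = 2πk·ΔT/ln(r₂/r₁) = 2π × 40.3 × 16.57 / ln(0.0461/0.0410) = 35800 W/m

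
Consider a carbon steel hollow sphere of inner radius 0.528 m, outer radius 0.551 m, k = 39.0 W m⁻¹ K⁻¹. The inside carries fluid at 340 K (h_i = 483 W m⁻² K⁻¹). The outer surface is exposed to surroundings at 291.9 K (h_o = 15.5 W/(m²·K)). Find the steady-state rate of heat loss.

Series thermal resistances, inner to outer:
  R_conv,in = 1/(4πr²h) = 1/(4π·0.528²·483) = 5.910×10^-4 K/W
  R_carbon steel = (1/0.528 − 1/0.551)/(4πk) = 0.07906/(4π·39.0) = 1.613×10^-4 K/W
  R_conv,out = 1/(4πr²h) = 1/(4π·0.551²·15.5) = 0.01691 K/W
ΣR = 5.910×10^-4 + 1.613×10^-4 + 0.01691 = 0.01766 K/W
Q = ΔT/ΣR = (340 K − 291.9 K)/0.01766 = 2720 W

Q = 2720 W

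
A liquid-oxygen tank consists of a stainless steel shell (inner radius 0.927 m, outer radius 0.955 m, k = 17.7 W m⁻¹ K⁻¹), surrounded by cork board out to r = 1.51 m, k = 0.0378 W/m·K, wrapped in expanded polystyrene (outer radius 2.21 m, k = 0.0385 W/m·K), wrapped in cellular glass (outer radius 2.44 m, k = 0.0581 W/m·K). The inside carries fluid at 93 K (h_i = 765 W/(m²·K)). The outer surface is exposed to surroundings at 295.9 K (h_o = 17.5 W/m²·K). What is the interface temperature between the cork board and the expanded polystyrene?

T = 219.2 K

Resistance network (inner→outer):
  R_conv,in = 1/(4πr²h) = 1/(4π·0.927²·765) = 1.211×10^-4 K/W
  R_stainless steel = (1/0.927 − 1/0.955)/(4πk) = 0.03163/(4π·17.7) = 1.422×10^-4 K/W
  R_cork board = (1/0.955 − 1/1.51)/(4πk) = 0.3849/(4π·0.0378) = 0.8102 K/W
  R_expanded polystyrene = (1/1.51 − 1/2.21)/(4πk) = 0.2098/(4π·0.0385) = 0.4336 K/W
  R_cellular glass = (1/2.21 − 1/2.44)/(4πk) = 0.04265/(4π·0.0581) = 0.05842 K/W
  R_conv,out = 1/(4πr²h) = 1/(4π·2.44²·17.5) = 7.638×10^-4 K/W
ΣR = 1.211×10^-4 + 1.422×10^-4 + 0.8102 + 0.4336 + 0.05842 + 7.638×10^-4 = 1.303 K/W
Q = ΔT/ΣR = (93 K − 295.9 K)/1.303 = -155.7 W
From the inner boundary to the cork board/expanded polystyrene interface, ΣR_partial = 0.8105 K/W.
T_interface = T_in − Q·ΣR_partial = 93 K − (-155.7)(0.8105) = 219.2 K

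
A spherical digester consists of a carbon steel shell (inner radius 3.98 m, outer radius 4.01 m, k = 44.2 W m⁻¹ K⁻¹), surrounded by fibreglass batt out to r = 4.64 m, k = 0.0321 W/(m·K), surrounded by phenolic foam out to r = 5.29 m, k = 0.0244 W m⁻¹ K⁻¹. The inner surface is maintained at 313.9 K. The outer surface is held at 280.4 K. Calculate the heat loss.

Series thermal resistances, inner to outer:
  R_carbon steel = (1/3.98 − 1/4.01)/(4πk) = 0.001880/(4π·44.2) = 3.384×10^-6 K/W
  R_fibreglass batt = (1/4.01 − 1/4.64)/(4πk) = 0.03386/(4π·0.0321) = 0.08394 K/W
  R_phenolic foam = (1/4.64 − 1/5.29)/(4πk) = 0.02648/(4π·0.0244) = 0.08637 K/W
ΣR = 3.384×10^-6 + 0.08394 + 0.08637 = 0.1703 K/W
Q = ΔT/ΣR = (313.9 K − 280.4 K)/0.1703 = 197 W

Q = 197 W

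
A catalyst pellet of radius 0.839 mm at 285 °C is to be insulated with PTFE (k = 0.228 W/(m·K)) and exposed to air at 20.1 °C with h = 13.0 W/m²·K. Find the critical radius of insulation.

r_cr = 3.51 cm

For a sphere, r_cr = 2k_ins/h = 2·0.228/13.0 = 0.0351 m = 3.51 cm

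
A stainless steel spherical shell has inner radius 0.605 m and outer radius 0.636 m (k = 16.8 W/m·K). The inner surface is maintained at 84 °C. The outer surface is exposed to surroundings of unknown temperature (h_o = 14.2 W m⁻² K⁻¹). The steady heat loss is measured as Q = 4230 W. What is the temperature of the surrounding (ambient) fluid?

T_out = 23.8 °C

Sum the resistances:
  R_stainless steel = (1/0.605 − 1/0.636)/(4πk) = 0.08057/(4π·16.8) = 3.816×10^-4 K/W
  R_conv,out = 1/(4πr²h) = 1/(4π·0.636²·14.2) = 0.01385 K/W
ΣR = 0.01424 K/W
ΔT = Q·ΣR = 4230 × 0.01424 = 60.24 K
Heat flows outward, so T_out = T_in − ΔT = 84 − 60.24 = 23.8 °C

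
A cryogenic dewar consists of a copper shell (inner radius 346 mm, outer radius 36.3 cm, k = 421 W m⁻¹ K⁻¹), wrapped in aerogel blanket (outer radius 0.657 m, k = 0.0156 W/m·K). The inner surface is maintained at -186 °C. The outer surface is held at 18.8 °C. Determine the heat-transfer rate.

Q = 32.6 W

Resistance network (inner→outer):
  R_copper = (1/0.346 − 1/0.363)/(4πk) = 0.1354/(4π·421) = 2.558×10^-5 K/W
  R_aerogel blanket = (1/0.363 − 1/0.657)/(4πk) = 1.233/(4π·0.0156) = 6.288 K/W
ΣR = 2.558×10^-5 + 6.288 = 6.288 K/W
Q = ΔT/ΣR = (-186 °C − 18.8 °C)/6.288 = -32.6 W
(Negative Q ⇒ heat flows inward; heat gain = 32.6 W.)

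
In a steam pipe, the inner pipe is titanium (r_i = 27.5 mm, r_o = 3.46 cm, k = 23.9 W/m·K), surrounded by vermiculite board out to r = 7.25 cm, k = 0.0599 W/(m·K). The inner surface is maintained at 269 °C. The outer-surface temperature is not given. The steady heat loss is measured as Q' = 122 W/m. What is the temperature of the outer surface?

T_out = 29.0 °C

Series resistances:
  R'_titanium = ln(0.0346/0.0275)/(2πk) = 0.2297/(2π·23.9) = 0.001529 m·K/W
  R'_vermiculite board = ln(0.0725/0.0346)/(2πk) = 0.7397/(2π·0.0599) = 1.965 m·K/W
ΣR = 1.967 m·K/W
ΔT = Q'·ΣR = 122 × 1.967 = 240.0 K
Heat flows outward, so T_out = T_in − ΔT = 269 − 240.0 = 29.0 °C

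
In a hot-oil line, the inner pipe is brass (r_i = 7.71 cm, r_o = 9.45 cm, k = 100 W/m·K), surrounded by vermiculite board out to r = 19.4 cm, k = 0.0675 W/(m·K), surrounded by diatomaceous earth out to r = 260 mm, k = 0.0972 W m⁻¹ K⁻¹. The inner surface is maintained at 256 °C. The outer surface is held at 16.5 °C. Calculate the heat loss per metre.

Series thermal resistances, inner to outer:
  R'_brass = ln(0.0945/0.0771)/(2πk) = 0.2035/(2π·100) = 3.239×10^-4 m·K/W
  R'_vermiculite board = ln(0.194/0.0945)/(2πk) = 0.7193/(2π·0.0675) = 1.696 m·K/W
  R'_diatomaceous earth = ln(0.260/0.194)/(2πk) = 0.2928/(2π·0.0972) = 0.4795 m·K/W
ΣR = 3.239×10^-4 + 1.696 + 0.4795 = 2.176 m·K/W
Q' = ΔT/ΣR = (256 °C − 16.5 °C)/2.176 = 110 W/m

Q' = 110 W/m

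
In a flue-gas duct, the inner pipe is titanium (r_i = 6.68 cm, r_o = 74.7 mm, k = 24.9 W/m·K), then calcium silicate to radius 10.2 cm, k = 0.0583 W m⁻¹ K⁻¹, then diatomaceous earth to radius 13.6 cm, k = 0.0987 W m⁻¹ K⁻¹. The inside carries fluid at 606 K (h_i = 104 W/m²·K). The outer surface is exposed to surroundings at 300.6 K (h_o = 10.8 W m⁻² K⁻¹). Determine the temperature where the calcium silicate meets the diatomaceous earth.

T = 421 K

Series thermal resistances, inner to outer:
  R'_conv,in = 1/(2πr h) = 1/(2π·0.0668·104) = 0.02291 m·K/W
  R'_titanium = ln(0.0747/0.0668)/(2πk) = 0.1118/(2π·24.9) = 7.145×10^-4 m·K/W
  R'_calcium silicate = ln(0.102/0.0747)/(2πk) = 0.3115/(2π·0.0583) = 0.8504 m·K/W
  R'_diatomaceous earth = ln(0.136/0.102)/(2πk) = 0.2877/(2π·0.0987) = 0.4639 m·K/W
  R'_conv,out = 1/(2πr h) = 1/(2π·0.136·10.8) = 0.1084 m·K/W
ΣR = 0.02291 + 7.145×10^-4 + 0.8504 + 0.4639 + 0.1084 = 1.446 m·K/W
Q' = ΔT/ΣR = (606 K − 300.6 K)/1.446 = 211.2 W/m
From the inner boundary to the calcium silicate/diatomaceous earth interface, ΣR_partial = 0.8740 m·K/W.
T_interface = T_in − Q'·ΣR_partial = 606 K − (211.2)(0.8740) = 421 K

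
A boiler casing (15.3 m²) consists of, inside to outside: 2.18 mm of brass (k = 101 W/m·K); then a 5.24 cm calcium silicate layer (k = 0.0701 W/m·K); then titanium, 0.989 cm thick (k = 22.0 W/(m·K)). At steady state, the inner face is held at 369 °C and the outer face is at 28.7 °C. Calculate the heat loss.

Q = 6.96 kW

Series thermal resistances, inner to outer:
  R_brass = L/(kA) = 0.00218/(101·15.3) = 1.411×10^-6 K/W
  R_calcium silicate = L/(kA) = 0.0524/(0.0701·15.3) = 0.04886 K/W
  R_titanium = L/(kA) = 0.00989/(22.0·15.3) = 2.938×10^-5 K/W
ΣR = 1.411×10^-6 + 0.04886 + 2.938×10^-5 = 0.04889 K/W
Q = ΔT/ΣR = (369 °C − 28.7 °C)/0.04889 = 6960 W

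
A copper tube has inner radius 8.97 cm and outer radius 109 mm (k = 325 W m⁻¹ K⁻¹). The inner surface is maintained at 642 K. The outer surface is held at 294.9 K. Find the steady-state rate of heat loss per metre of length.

Q' = 3640 kW/m

Q' = 2πk·ΔT/ln(r₂/r₁) = 2π × 325 × 347.1 / ln(0.109/0.0897) = 3.64×10^6 W/m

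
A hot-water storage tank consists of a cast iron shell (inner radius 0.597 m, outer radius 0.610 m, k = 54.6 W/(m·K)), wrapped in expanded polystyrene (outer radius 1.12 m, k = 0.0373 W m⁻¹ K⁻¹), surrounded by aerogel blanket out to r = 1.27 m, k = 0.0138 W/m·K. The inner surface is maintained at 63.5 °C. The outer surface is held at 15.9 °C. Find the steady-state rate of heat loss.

Q = 21.6 W

Resistance network (inner→outer):
  R_cast iron = (1/0.597 − 1/0.610)/(4πk) = 0.03570/(4π·54.6) = 5.203×10^-5 K/W
  R_expanded polystyrene = (1/0.610 − 1/1.12)/(4πk) = 0.7465/(4π·0.0373) = 1.593 K/W
  R_aerogel blanket = (1/1.12 − 1/1.27)/(4πk) = 0.1055/(4π·0.0138) = 0.6081 K/W
ΣR = 5.203×10^-5 + 1.593 + 0.6081 = 2.201 K/W
Q = ΔT/ΣR = (63.5 °C − 15.9 °C)/2.201 = 21.6 W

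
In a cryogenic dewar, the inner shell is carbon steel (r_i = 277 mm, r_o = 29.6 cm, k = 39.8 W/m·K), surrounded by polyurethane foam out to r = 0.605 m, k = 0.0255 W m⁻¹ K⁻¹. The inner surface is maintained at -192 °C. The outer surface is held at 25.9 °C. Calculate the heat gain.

Series thermal resistances, inner to outer:
  R_carbon steel = (1/0.277 − 1/0.296)/(4πk) = 0.2317/(4π·39.8) = 4.633×10^-4 K/W
  R_polyurethane foam = (1/0.296 − 1/0.605)/(4πk) = 1.725/(4π·0.0255) = 5.385 K/W
ΣR = 4.633×10^-4 + 5.385 = 5.385 K/W
Q = ΔT/ΣR = (-192 °C − 25.9 °C)/5.385 = -40.5 W
(Negative Q ⇒ heat flows inward; heat gain = 40.5 W.)

Q = 40.5 W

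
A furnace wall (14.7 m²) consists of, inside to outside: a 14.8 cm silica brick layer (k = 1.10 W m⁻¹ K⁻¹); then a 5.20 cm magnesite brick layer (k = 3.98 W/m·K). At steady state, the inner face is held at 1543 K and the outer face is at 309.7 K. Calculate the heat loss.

Q = 123 kW

Treat each layer as a resistance in series:
  R_silica brick = L/(kA) = 0.148/(1.10·14.7) = 0.009153 K/W
  R_magnesite brick = L/(kA) = 0.0520/(3.98·14.7) = 8.888×10^-4 K/W
ΣR = 0.009153 + 8.888×10^-4 = 0.01004 K/W
Q = ΔT/ΣR = (1543 K − 309.7 K)/0.01004 = 1.23×10^5 W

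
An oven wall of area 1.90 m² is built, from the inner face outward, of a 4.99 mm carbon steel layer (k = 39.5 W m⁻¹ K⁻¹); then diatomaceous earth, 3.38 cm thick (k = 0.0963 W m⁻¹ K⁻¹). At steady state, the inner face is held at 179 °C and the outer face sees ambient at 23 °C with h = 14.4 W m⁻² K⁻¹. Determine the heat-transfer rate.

Treat each layer as a resistance in series:
  R_carbon steel = L/(kA) = 0.00499/(39.5·1.90) = 6.649×10^-5 K/W
  R_diatomaceous earth = L/(kA) = 0.0338/(0.0963·1.90) = 0.1847 K/W
  R_conv,out = 1/(hA) = 1/(14.4·1.90) = 0.03655 K/W
ΣR = 6.649×10^-5 + 0.1847 + 0.03655 = 0.2213 K/W
Q = ΔT/ΣR = (179 °C − 23 °C)/0.2213 = 705 W

Q = 705 W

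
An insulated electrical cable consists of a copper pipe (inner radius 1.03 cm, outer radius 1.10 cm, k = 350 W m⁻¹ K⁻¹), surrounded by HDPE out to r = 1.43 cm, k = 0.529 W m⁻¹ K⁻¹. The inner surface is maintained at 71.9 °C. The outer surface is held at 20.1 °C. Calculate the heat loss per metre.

Series thermal resistances, inner to outer:
  R'_copper = ln(0.0110/0.0103)/(2πk) = 0.06575/(2π·350) = 2.990×10^-5 m·K/W
  R'_HDPE = ln(0.0143/0.0110)/(2πk) = 0.2624/(2π·0.529) = 0.07893 m·K/W
ΣR = 2.990×10^-5 + 0.07893 = 0.07896 m·K/W
Q' = ΔT/ΣR = (71.9 °C − 20.1 °C)/0.07896 = 656 W/m

Q' = 656 W/m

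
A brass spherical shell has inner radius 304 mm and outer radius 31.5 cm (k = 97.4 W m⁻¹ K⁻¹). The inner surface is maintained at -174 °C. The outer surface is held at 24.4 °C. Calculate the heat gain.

Q = 4πk·ΔT/(1/r₁ − 1/r₂) = 4π × 97.4 × 198.4 / (1/0.304 − 1/0.315) = 2.11×10^6 W

Q = 2110 kW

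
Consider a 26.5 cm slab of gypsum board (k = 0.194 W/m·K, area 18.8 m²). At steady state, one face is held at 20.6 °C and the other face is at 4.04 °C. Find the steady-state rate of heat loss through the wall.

Q = 228 W

Q = kA·ΔT/L = 0.194 × 18.8 × |20.6 °C − 4.04 °C| / 0.265 = 228 W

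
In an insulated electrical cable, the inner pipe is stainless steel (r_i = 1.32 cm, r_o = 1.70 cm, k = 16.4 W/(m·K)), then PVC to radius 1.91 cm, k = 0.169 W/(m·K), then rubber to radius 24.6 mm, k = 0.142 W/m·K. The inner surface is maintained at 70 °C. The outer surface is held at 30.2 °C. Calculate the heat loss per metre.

Series thermal resistances, inner to outer:
  R'_stainless steel = ln(0.0170/0.0132)/(2πk) = 0.2530/(2π·16.4) = 0.002455 m·K/W
  R'_PVC = ln(0.0191/0.0170)/(2πk) = 0.1165/(2π·0.169) = 0.1097 m·K/W
  R'_rubber = ln(0.0246/0.0191)/(2πk) = 0.2531/(2π·0.142) = 0.2836 m·K/W
ΣR = 0.002455 + 0.1097 + 0.2836 = 0.3958 m·K/W
Q' = ΔT/ΣR = (70 °C − 30.2 °C)/0.3958 = 101 W/m

Q' = 101 W/m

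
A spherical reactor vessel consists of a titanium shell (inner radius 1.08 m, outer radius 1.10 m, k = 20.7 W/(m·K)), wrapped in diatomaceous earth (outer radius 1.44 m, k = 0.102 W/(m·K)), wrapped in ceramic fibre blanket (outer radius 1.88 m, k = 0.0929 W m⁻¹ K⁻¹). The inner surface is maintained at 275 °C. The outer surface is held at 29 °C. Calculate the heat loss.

Resistance network (inner→outer):
  R_titanium = (1/1.08 − 1/1.10)/(4πk) = 0.01684/(4π·20.7) = 6.472×10^-5 K/W
  R_diatomaceous earth = (1/1.10 − 1/1.44)/(4πk) = 0.2146/(4π·0.102) = 0.1675 K/W
  R_ceramic fibre blanket = (1/1.44 − 1/1.88)/(4πk) = 0.1625/(4π·0.0929) = 0.1392 K/W
ΣR = 6.472×10^-5 + 0.1675 + 0.1392 = 0.3068 K/W
Q = ΔT/ΣR = (275 °C − 29 °C)/0.3068 = 802 W

Q = 802 W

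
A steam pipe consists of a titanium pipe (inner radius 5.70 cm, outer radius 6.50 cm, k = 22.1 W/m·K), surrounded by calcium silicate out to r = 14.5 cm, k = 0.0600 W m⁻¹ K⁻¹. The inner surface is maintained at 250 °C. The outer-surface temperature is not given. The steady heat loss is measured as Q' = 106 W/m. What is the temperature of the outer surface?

Sum the resistances:
  R'_titanium = ln(0.0650/0.0570)/(2πk) = 0.1313/(2π·22.1) = 9.458×10^-4 m·K/W
  R'_calcium silicate = ln(0.145/0.0650)/(2πk) = 0.8023/(2π·0.0600) = 2.128 m·K/W
ΣR = 2.129 m·K/W
ΔT = Q'·ΣR = 106 × 2.129 = 225.7 K
Heat flows outward, so T_out = T_in − ΔT = 250 − 225.7 = 24.3 °C

T_out = 24.3 °C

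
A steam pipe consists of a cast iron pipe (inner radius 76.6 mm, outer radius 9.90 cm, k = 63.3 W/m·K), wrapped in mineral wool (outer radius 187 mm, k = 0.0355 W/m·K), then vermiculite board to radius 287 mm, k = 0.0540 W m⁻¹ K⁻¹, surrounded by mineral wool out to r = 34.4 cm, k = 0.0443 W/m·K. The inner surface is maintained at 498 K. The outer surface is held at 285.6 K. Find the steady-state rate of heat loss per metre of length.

Treat each layer as a resistance in series:
  R'_cast iron = ln(0.0990/0.0766)/(2πk) = 0.2565/(2π·63.3) = 6.450×10^-4 m·K/W
  R'_mineral wool = ln(0.187/0.0990)/(2πk) = 0.6360/(2π·0.0355) = 2.851 m·K/W
  R'_vermiculite board = ln(0.287/0.187)/(2πk) = 0.4284/(2π·0.0540) = 1.263 m·K/W
  R'_mineral wool = ln(0.344/0.287)/(2πk) = 0.1812/(2π·0.0443) = 0.6508 m·K/W
ΣR = 6.450×10^-4 + 2.851 + 1.263 + 0.6508 = 4.765 m·K/W
Q' = ΔT/ΣR = (498 K − 285.6 K)/4.765 = 44.6 W/m

Q' = 44.6 W/m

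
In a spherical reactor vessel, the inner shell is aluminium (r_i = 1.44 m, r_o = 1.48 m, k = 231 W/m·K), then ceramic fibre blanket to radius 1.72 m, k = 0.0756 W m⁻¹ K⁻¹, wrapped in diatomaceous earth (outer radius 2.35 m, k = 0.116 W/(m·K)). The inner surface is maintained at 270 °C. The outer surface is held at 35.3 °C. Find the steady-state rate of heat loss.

Treat each layer as a resistance in series:
  R_aluminium = (1/1.44 − 1/1.48)/(4πk) = 0.01877/(4π·231) = 6.466×10^-6 K/W
  R_ceramic fibre blanket = (1/1.48 − 1/1.72)/(4πk) = 0.09428/(4π·0.0756) = 0.09924 K/W
  R_diatomaceous earth = (1/1.72 − 1/2.35)/(4πk) = 0.1559/(4π·0.116) = 0.1069 K/W
ΣR = 6.466×10^-6 + 0.09924 + 0.1069 = 0.2061 K/W
Q = ΔT/ΣR = (270 °C − 35.3 °C)/0.2061 = 1140 W

Q = 1140 W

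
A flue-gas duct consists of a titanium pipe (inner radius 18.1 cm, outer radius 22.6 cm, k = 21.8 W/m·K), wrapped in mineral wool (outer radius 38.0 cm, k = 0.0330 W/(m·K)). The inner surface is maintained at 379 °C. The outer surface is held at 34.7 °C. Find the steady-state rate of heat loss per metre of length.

Q' = 137 W/m

Series thermal resistances, inner to outer:
  R'_titanium = ln(0.226/0.181)/(2πk) = 0.2220/(2π·21.8) = 0.001621 m·K/W
  R'_mineral wool = ln(0.380/0.226)/(2πk) = 0.5196/(2π·0.0330) = 2.506 m·K/W
ΣR = 0.001621 + 2.506 = 2.508 m·K/W
Q' = ΔT/ΣR = (379 °C − 34.7 °C)/2.508 = 137 W/m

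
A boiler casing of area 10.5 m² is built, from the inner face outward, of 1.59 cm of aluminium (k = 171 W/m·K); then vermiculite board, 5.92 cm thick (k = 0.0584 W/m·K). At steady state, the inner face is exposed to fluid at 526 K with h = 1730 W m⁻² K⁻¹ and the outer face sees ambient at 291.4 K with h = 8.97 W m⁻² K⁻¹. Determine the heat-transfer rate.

Q = 2.19 kW

Resistance network (inner→outer):
  R_conv,in = 1/(hA) = 1/(1730·10.5) = 5.505×10^-5 K/W
  R_aluminium = L/(kA) = 0.0159/(171·10.5) = 8.855×10^-6 K/W
  R_vermiculite board = L/(kA) = 0.0592/(0.0584·10.5) = 0.09654 K/W
  R_conv,out = 1/(hA) = 1/(8.97·10.5) = 0.01062 K/W
ΣR = 5.505×10^-5 + 8.855×10^-6 + 0.09654 + 0.01062 = 0.1072 K/W
Q = ΔT/ΣR = (526 K − 291.4 K)/0.1072 = 2190 W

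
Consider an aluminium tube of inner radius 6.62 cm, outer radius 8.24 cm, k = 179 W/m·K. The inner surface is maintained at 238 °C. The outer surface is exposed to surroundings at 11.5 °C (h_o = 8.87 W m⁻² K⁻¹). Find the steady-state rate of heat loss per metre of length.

Q' = 1040 W/m

Treat each layer as a resistance in series:
  R'_aluminium = ln(0.0824/0.0662)/(2πk) = 0.2189/(2π·179) = 1.946×10^-4 m·K/W
  R'_conv,out = 1/(2πr h) = 1/(2π·0.0824·8.87) = 0.2178 m·K/W
ΣR = 1.946×10^-4 + 0.2178 = 0.2180 m·K/W
Q' = ΔT/ΣR = (238 °C − 11.5 °C)/0.2180 = 1040 W/m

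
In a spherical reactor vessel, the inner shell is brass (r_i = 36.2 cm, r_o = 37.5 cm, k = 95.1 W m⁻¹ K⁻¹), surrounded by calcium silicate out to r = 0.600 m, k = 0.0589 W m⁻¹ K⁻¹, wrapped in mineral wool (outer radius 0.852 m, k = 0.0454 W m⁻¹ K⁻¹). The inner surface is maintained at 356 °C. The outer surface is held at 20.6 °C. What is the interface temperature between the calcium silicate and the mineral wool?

Series thermal resistances, inner to outer:
  R_brass = (1/0.362 − 1/0.375)/(4πk) = 0.09576/(4π·95.1) = 8.013×10^-5 K/W
  R_calcium silicate = (1/0.375 − 1/0.600)/(4πk) = 1.000/(4π·0.0589) = 1.351 K/W
  R_mineral wool = (1/0.600 − 1/0.852)/(4πk) = 0.4930/(4π·0.0454) = 0.8641 K/W
ΣR = 8.013×10^-5 + 1.351 + 0.8641 = 2.215 K/W
Q = ΔT/ΣR = (356 °C − 20.6 °C)/2.215 = 151.4 W
From the inner boundary to the calcium silicate/mineral wool interface, ΣR_partial = 1.351 K/W.
T_interface = T_in − Q·ΣR_partial = 356 °C − (151.4)(1.351) = 151 °C

T = 151 °C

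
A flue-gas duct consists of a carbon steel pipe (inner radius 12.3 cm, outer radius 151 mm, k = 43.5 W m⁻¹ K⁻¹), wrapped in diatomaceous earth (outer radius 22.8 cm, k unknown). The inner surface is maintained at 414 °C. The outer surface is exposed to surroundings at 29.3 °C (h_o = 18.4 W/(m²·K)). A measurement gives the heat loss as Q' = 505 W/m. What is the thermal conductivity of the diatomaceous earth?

k = 0.0907 W/m·K

ΣR = ΔT/Q' = |414 − 29.3|/505 = 0.7618 m·K/W
Known resistances:
  R'_carbon steel = ln(0.151/0.123)/(2πk) = 0.2051/(2π·43.5) = 7.504×10^-4 m·K/W
  R'_conv,out = 1/(2πr h) = 1/(2π·0.228·18.4) = 0.03794 m·K/W
R_diatomaceous earth = ΣR − ΣR_known = 0.7618 − 0.03869 = 0.7231 m·K/W
ln(r₂/r₁)/(2πk) = 0.7231 ⇒ k = 0.4121/(2π·0.7231) = 0.0907 W/m·K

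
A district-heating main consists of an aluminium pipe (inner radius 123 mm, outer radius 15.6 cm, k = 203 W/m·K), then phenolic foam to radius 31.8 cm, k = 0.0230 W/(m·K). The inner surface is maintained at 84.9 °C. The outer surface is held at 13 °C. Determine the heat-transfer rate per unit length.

Q' = 14.6 W/m

Treat each layer as a resistance in series:
  R'_aluminium = ln(0.156/0.123)/(2πk) = 0.2377/(2π·203) = 1.863×10^-4 m·K/W
  R'_phenolic foam = ln(0.318/0.156)/(2πk) = 0.7122/(2π·0.0230) = 4.928 m·K/W
ΣR = 1.863×10^-4 + 4.928 = 4.928 m·K/W
Q' = ΔT/ΣR = (84.9 °C − 13 °C)/4.928 = 14.6 W/m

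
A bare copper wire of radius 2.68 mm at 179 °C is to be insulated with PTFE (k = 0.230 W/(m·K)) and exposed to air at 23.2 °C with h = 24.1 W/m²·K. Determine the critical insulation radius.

For a cylinder, r_cr = k_ins/h = 0.230/24.1 = 0.00954 m = 0.954 cm

r_cr = 0.954 cm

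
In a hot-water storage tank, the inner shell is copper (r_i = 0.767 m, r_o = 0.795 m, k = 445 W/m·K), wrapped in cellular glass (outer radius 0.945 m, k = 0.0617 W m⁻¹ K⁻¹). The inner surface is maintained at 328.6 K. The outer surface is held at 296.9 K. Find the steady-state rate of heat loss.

Q = 123 W

Resistance network (inner→outer):
  R_copper = (1/0.767 − 1/0.795)/(4πk) = 0.04592/(4π·445) = 8.212×10^-6 K/W
  R_cellular glass = (1/0.795 − 1/0.945)/(4πk) = 0.1997/(4π·0.0617) = 0.2575 K/W
ΣR = 8.212×10^-6 + 0.2575 = 0.2575 K/W
Q = ΔT/ΣR = (328.6 K − 296.9 K)/0.2575 = 123 W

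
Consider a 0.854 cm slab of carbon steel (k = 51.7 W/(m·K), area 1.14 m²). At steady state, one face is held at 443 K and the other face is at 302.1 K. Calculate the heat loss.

Q = kA·ΔT/L = 51.7 × 1.14 × |443 K − 302.1 K| / 0.00854 = 9.72×10^5 W

Q = 9.72×10^5 W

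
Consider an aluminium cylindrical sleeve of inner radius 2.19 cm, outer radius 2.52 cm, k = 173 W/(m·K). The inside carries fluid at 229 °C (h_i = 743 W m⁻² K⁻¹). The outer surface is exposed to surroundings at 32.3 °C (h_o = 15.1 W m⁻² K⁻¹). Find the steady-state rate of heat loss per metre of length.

Series thermal resistances, inner to outer:
  R'_conv,in = 1/(2πr h) = 1/(2π·0.0219·743) = 0.009781 m·K/W
  R'_aluminium = ln(0.0252/0.0219)/(2πk) = 0.1404/(2π·173) = 1.291×10^-4 m·K/W
  R'_conv,out = 1/(2πr h) = 1/(2π·0.0252·15.1) = 0.4183 m·K/W
ΣR = 0.009781 + 1.291×10^-4 + 0.4183 = 0.4282 m·K/W
Q' = ΔT/ΣR = (229 °C − 32.3 °C)/0.4282 = 459 W/m

Q' = 459 W/m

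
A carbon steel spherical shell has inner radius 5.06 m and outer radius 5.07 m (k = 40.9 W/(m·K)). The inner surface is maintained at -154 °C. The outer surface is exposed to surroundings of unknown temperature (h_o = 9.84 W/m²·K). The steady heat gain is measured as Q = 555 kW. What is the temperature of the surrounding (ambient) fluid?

T_out = 21.0 °C

Series resistances:
  R_carbon steel = (1/5.06 − 1/5.07)/(4πk) = 3.898×10^-4/(4π·40.9) = 7.584×10^-7 K/W
  R_conv,out = 1/(4πr²h) = 1/(4π·5.07²·9.84) = 3.146×10^-4 K/W
ΣR = 3.154×10^-4 K/W
ΔT = Q·ΣR = 5.55×10^5 × 3.154×10^-4 = 175.0 K
Heat flows inward, so T_out = T_in + ΔT = -154 + 175.0 = 21.0 °C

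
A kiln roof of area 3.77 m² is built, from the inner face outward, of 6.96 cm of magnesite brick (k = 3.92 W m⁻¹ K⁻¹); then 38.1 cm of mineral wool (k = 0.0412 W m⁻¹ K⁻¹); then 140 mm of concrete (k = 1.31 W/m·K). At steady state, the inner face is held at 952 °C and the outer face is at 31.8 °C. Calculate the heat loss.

Q = 370 W

Treat each layer as a resistance in series:
  R_magnesite brick = L/(kA) = 0.0696/(3.92·3.77) = 0.004710 K/W
  R_mineral wool = L/(kA) = 0.381/(0.0412·3.77) = 2.453 K/W
  R_concrete = L/(kA) = 0.140/(1.31·3.77) = 0.02835 K/W
ΣR = 0.004710 + 2.453 + 0.02835 = 2.486 K/W
Q = ΔT/ΣR = (952 °C − 31.8 °C)/2.486 = 370 W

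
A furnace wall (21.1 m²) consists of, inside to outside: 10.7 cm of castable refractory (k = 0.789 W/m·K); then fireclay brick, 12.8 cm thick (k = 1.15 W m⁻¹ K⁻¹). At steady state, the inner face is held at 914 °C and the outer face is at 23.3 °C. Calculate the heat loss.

Series thermal resistances, inner to outer:
  R_castable refractory = L/(kA) = 0.107/(0.789·21.1) = 0.006427 K/W
  R_fireclay brick = L/(kA) = 0.128/(1.15·21.1) = 0.005275 K/W
ΣR = 0.006427 + 0.005275 = 0.01170 K/W
Q = ΔT/ΣR = (914 °C − 23.3 °C)/0.01170 = 76100 W

Q = 76100 W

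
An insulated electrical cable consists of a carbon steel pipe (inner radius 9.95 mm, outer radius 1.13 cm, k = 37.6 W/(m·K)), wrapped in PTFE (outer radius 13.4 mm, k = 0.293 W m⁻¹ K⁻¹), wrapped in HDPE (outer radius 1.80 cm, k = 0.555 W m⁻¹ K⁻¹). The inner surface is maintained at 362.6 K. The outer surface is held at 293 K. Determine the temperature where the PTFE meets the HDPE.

Treat each layer as a resistance in series:
  R'_carbon steel = ln(0.0113/0.00995)/(2πk) = 0.1272/(2π·37.6) = 5.385×10^-4 m·K/W
  R'_PTFE = ln(0.0134/0.0113)/(2πk) = 0.1705/(2π·0.293) = 0.09259 m·K/W
  R'_HDPE = ln(0.0180/0.0134)/(2πk) = 0.2951/(2π·0.555) = 0.08463 m·K/W
ΣR = 5.385×10^-4 + 0.09259 + 0.08463 = 0.1778 m·K/W
Q' = ΔT/ΣR = (362.6 K − 293 K)/0.1778 = 391.5 W/m
From the inner boundary to the PTFE/HDPE interface, ΣR_partial = 0.09313 m·K/W.
T_interface = T_in − Q'·ΣR_partial = 362.6 K − (391.5)(0.09313) = 326.1 K

T = 326.1 K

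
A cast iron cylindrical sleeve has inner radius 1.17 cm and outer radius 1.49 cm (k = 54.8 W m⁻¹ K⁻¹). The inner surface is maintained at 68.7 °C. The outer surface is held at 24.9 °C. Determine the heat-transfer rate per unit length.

Q' = 62400 W/m

Q' = 2πk·ΔT/ln(r₂/r₁) = 2π × 54.8 × 43.8 / ln(0.0149/0.0117) = 62400 W/m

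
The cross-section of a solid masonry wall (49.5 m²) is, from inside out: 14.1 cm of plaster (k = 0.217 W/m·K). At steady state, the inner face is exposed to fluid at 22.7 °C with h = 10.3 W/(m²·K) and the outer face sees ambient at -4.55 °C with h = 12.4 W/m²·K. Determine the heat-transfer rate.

Series thermal resistances, inner to outer:
  R_conv,in = 1/(hA) = 1/(10.3·49.5) = 0.001961 K/W
  R_plaster = L/(kA) = 0.141/(0.217·49.5) = 0.01313 K/W
  R_conv,out = 1/(hA) = 1/(12.4·49.5) = 0.001629 K/W
ΣR = 0.001961 + 0.01313 + 0.001629 = 0.01672 K/W
Q = ΔT/ΣR = (22.7 °C − -4.55 °C)/0.01672 = 1630 W

Q = 1630 W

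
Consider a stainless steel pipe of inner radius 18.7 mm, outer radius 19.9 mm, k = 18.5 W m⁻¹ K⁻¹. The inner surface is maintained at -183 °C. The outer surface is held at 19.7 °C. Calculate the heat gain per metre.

Q' = 2πk·ΔT/ln(r₂/r₁) = 2π × 18.5 × 202.7 / ln(0.0199/0.0187) = 3.79×10^5 W/m

Q' = 3.79×10^5 W/m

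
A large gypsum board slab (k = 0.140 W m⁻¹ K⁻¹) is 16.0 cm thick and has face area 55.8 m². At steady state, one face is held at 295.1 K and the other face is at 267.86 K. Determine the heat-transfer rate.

Q = 1330 W

Q = kA·ΔT/L = 0.140 × 55.8 × |295.1 K − 267.86 K| / 0.160 = 1330 W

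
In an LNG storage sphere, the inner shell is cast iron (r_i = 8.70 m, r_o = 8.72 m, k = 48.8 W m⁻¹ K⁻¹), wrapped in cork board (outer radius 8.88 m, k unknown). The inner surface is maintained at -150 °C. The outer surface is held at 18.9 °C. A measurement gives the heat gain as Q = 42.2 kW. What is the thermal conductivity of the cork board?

ΣR = ΔT/Q = |-150 − 18.9|/42200 = 0.004002 K/W
Known resistances:
  R_cast iron = (1/8.70 − 1/8.72)/(4πk) = 2.636×10^-4/(4π·48.8) = 4.299×10^-7 K/W
R_cork board = ΣR − ΣR_known = 0.004002 − 4.299×10^-7 = 0.004002 K/W
(1/r₁−1/r₂)/(4πk) = 0.004002 ⇒ k = 0.002066/(4π·0.004002) = 0.0411 W/m·K

k = 0.0411 W/m·K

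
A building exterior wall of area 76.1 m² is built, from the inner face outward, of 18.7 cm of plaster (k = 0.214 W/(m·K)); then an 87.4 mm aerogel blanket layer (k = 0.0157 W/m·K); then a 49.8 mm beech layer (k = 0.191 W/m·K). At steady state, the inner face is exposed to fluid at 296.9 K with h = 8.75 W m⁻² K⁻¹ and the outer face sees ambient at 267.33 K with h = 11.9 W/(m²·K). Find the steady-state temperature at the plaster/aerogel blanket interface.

T = 292.7 K

Series thermal resistances, inner to outer:
  R_conv,in = 1/(hA) = 1/(8.75·76.1) = 0.001502 K/W
  R_plaster = L/(kA) = 0.187/(0.214·76.1) = 0.01148 K/W
  R_aerogel blanket = L/(kA) = 0.0874/(0.0157·76.1) = 0.07315 K/W
  R_beech = L/(kA) = 0.0498/(0.191·76.1) = 0.003426 K/W
  R_conv,out = 1/(hA) = 1/(11.9·76.1) = 0.001104 K/W
ΣR = 0.001502 + 0.01148 + 0.07315 + 0.003426 + 0.001104 = 0.09066 K/W
Q = ΔT/ΣR = (296.9 K − 267.33 K)/0.09066 = 326.2 W
From the inner boundary to the plaster/aerogel blanket interface, ΣR_partial = 0.01298 K/W.
T_interface = T_in − Q·ΣR_partial = 296.9 K − (326.2)(0.01298) = 292.7 K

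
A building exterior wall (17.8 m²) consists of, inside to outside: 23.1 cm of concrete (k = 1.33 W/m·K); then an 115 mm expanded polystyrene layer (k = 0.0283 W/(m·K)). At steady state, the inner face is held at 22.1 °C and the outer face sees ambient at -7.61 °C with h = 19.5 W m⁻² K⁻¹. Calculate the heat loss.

Resistance network (inner→outer):
  R_concrete = L/(kA) = 0.231/(1.33·17.8) = 0.009758 K/W
  R_expanded polystyrene = L/(kA) = 0.115/(0.0283·17.8) = 0.2283 K/W
  R_conv,out = 1/(hA) = 1/(19.5·17.8) = 0.002881 K/W
ΣR = 0.009758 + 0.2283 + 0.002881 = 0.2409 K/W
Q = ΔT/ΣR = (22.1 °C − -7.61 °C)/0.2409 = 123 W

Q = 123 W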